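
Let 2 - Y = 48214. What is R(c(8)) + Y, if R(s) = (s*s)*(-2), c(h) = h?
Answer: -48340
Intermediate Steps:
Y = -48212 (Y = 2 - 1*48214 = 2 - 48214 = -48212)
R(s) = -2*s² (R(s) = s²*(-2) = -2*s²)
R(c(8)) + Y = -2*8² - 48212 = -2*64 - 48212 = -128 - 48212 = -48340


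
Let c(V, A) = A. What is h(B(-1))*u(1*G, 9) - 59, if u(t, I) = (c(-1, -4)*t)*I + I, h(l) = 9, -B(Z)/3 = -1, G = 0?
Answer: 22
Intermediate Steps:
B(Z) = 3 (B(Z) = -3*(-1) = 3)
u(t, I) = I - 4*I*t (u(t, I) = (-4*t)*I + I = -4*I*t + I = I - 4*I*t)
h(B(-1))*u(1*G, 9) - 59 = 9*(9*(1 - 4*0)) - 59 = 9*(9*(1 + 0)) - 59 = 9*(9*1) - 59 = 9*9 - 59 = 81 - 59 = 22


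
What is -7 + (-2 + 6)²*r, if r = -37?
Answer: -599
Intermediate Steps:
-7 + (-2 + 6)²*r = -7 + (-2 + 6)²*(-37) = -7 + 4²*(-37) = -7 + 16*(-37) = -7 - 592 = -599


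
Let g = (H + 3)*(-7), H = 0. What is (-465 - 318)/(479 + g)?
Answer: -783/458 ≈ -1.7096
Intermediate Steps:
g = -21 (g = (0 + 3)*(-7) = 3*(-7) = -21)
(-465 - 318)/(479 + g) = (-465 - 318)/(479 - 21) = -783/458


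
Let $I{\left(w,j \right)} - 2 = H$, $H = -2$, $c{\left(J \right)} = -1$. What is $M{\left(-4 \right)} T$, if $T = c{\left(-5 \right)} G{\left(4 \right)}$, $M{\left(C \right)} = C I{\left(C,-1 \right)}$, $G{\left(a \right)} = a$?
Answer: $0$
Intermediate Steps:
$I{\left(w,j \right)} = 0$ ($I{\left(w,j \right)} = 2 - 2 = 0$)
$M{\left(C \right)} = 0$ ($M{\left(C \right)} = C 0 = 0$)
$T = -4$ ($T = \left(-1\right) 4 = -4$)
$M{\left(-4 \right)} T = 0 \left(-4\right) = 0$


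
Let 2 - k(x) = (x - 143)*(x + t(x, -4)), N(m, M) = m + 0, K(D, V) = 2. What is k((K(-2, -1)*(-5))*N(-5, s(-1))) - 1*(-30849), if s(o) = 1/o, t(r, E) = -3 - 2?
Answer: 35036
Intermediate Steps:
t(r, E) = -5
N(m, M) = m
k(x) = 2 - (-143 + x)*(-5 + x) (k(x) = 2 - (x - 143)*(x - 5) = 2 - (-143 + x)*(-5 + x))
k((K(-2, -1)*(-5))*N(-5, s(-1))) - 1*(-30849) = (-713 - ((2*(-5))*(-5))² + 148*((2*(-5))*(-5))) - 1*(-30849) = (-713 - (-10*(-5))² + 148*(-10*(-5))) + 30849 = (-713 - 1*50² + 148*50) + 30849 = (-713 - 1*2500 + 7400) + 30849 = (-713 - 2500 + 7400) + 30849 = 4187 + 30849 = 35036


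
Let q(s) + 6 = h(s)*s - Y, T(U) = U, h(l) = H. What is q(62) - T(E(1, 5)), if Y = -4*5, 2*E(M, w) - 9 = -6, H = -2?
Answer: -223/2 ≈ -111.50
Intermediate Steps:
h(l) = -2
E(M, w) = 3/2 (E(M, w) = 9/2 + (1/2)*(-6) = 9/2 - 3 = 3/2)
Y = -20
q(s) = 14 - 2*s (q(s) = -6 + (-2*s - 1*(-20)) = -6 + (-2*s + 20) = -6 + (20 - 2*s) = 14 - 2*s)
q(62) - T(E(1, 5)) = (14 - 2*62) - 1*3/2 = (14 - 124) - 3/2 = -110 - 3/2 = -223/2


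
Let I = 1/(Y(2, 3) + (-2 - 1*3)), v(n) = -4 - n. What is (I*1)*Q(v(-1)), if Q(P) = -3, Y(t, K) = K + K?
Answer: -3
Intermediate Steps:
Y(t, K) = 2*K
I = 1 (I = 1/(2*3 + (-2 - 1*3)) = 1/(6 + (-2 - 3)) = 1/(6 - 5) = 1/1 = 1)
(I*1)*Q(v(-1)) = (1*1)*(-3) = 1*(-3) = -3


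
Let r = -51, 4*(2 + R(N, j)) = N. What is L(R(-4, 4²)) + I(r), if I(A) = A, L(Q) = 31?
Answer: -20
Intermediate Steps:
R(N, j) = -2 + N/4
L(R(-4, 4²)) + I(r) = 31 - 51 = -20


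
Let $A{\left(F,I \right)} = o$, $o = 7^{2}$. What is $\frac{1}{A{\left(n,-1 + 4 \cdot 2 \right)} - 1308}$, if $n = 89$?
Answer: $- \frac{1}{1259} \approx -0.00079428$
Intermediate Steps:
$o = 49$
$A{\left(F,I \right)} = 49$
$\frac{1}{A{\left(n,-1 + 4 \cdot 2 \right)} - 1308} = \frac{1}{49 - 1308} = \frac{1}{-1259} = - \frac{1}{1259}$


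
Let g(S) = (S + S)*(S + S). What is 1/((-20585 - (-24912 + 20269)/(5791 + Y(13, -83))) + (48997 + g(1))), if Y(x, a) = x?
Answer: 5804/164931107 ≈ 3.5190e-5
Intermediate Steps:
g(S) = 4*S² (g(S) = (2*S)*(2*S) = 4*S²)
1/((-20585 - (-24912 + 20269)/(5791 + Y(13, -83))) + (48997 + g(1))) = 1/((-20585 - (-24912 + 20269)/(5791 + 13)) + (48997 + 4*1²)) = 1/((-20585 - (-4643)/5804) + (48997 + 4*1)) = 1/((-20585 - (-4643)/5804) + (48997 + 4)) = 1/((-20585 - 1*(-4643/5804)) + 49001) = 1/((-20585 + 4643/5804) + 49001) = 1/(-119470697/5804 + 49001) = 1/(164931107/5804) = 5804/164931107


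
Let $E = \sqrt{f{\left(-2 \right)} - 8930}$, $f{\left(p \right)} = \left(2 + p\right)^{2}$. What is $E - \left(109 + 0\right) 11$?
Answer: $-1199 + i \sqrt{8930} \approx -1199.0 + 94.499 i$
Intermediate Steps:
$E = i \sqrt{8930}$ ($E = \sqrt{\left(2 - 2\right)^{2} - 8930} = \sqrt{0^{2} - 8930} = \sqrt{0 - 8930} = \sqrt{-8930} = i \sqrt{8930} \approx 94.499 i$)
$E - \left(109 + 0\right) 11 = i \sqrt{8930} - \left(109 + 0\right) 11 = i \sqrt{8930} - 109 \cdot 11 = i \sqrt{8930} - 1199 = -1199 + i \sqrt{8930}$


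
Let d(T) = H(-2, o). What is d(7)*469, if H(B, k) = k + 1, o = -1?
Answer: 0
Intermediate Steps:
H(B, k) = 1 + k
d(T) = 0 (d(T) = 1 - 1 = 0)
d(7)*469 = 0*469 = 0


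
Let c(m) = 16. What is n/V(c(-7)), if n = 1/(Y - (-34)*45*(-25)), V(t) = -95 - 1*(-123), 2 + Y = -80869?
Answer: -1/3335388 ≈ -2.9982e-7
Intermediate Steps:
Y = -80871 (Y = -2 - 80869 = -80871)
V(t) = 28 (V(t) = -95 + 123 = 28)
n = -1/119121 (n = 1/(-80871 - (-34)*45*(-25)) = 1/(-80871 - 34*(-45)*(-25)) = 1/(-80871 + 1530*(-25)) = 1/(-80871 - 38250) = 1/(-119121) = -1/119121 ≈ -8.3948e-6)
n/V(c(-7)) = -1/119121/28 = -1/119121*1/28 = -1/3335388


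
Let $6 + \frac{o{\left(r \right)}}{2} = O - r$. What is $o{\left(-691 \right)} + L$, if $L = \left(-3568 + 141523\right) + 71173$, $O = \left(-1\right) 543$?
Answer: $209412$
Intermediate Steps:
$O = -543$
$L = 209128$ ($L = 137955 + 71173 = 209128$)
$o{\left(r \right)} = -1098 - 2 r$ ($o{\left(r \right)} = -12 + 2 \left(-543 - r\right) = -12 - \left(1086 + 2 r\right) = -1098 - 2 r$)
$o{\left(-691 \right)} + L = \left(-1098 - -1382\right) + 209128 = \left(-1098 + 1382\right) + 209128 = 284 + 209128 = 209412$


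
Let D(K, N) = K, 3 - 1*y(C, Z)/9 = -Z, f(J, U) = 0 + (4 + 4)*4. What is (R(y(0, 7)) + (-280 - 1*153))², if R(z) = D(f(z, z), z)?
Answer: 160801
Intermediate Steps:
f(J, U) = 32 (f(J, U) = 0 + 8*4 = 0 + 32 = 32)
y(C, Z) = 27 + 9*Z (y(C, Z) = 27 - (-9)*Z = 27 + 9*Z)
R(z) = 32
(R(y(0, 7)) + (-280 - 1*153))² = (32 + (-280 - 1*153))² = (32 + (-280 - 153))² = (32 - 433)² = (-401)² = 160801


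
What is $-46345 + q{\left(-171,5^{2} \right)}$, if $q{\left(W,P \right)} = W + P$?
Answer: $-46491$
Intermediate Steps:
$q{\left(W,P \right)} = P + W$
$-46345 + q{\left(-171,5^{2} \right)} = -46345 - \left(171 - 5^{2}\right) = -46345 + \left(25 - 171\right) = -46345 - 146 = -46491$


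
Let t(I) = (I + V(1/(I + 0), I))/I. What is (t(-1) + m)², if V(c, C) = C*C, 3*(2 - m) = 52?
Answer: 2116/9 ≈ 235.11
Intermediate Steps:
m = -46/3 (m = 2 - ⅓*52 = 2 - 52/3 = -46/3 ≈ -15.333)
V(c, C) = C²
t(I) = (I + I²)/I
(t(-1) + m)² = ((1 - 1) - 46/3)² = (0 - 46/3)² = (-46/3)² = 2116/9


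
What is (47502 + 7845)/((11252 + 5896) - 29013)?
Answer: -18449/3955 ≈ -4.6647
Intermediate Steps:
(47502 + 7845)/((11252 + 5896) - 29013) = 55347/(17148 - 29013) = 55347/(-11865) = 55347*(-1/11865) = -18449/3955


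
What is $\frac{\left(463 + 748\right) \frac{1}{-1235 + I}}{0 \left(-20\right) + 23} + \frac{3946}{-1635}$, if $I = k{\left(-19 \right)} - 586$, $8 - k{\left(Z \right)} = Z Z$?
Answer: $- \frac{199287877}{81753270} \approx -2.4377$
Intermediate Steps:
$k{\left(Z \right)} = 8 - Z^{2}$ ($k{\left(Z \right)} = 8 - Z Z = 8 - Z^{2}$)
$I = -939$ ($I = \left(8 - \left(-19\right)^{2}\right) - 586 = \left(8 - 361\right) - 586 = -353 - 586 = -939$)
$\frac{\left(463 + 748\right) \frac{1}{-1235 + I}}{0 \left(-20\right) + 23} + \frac{3946}{-1635} = \frac{\left(463 + 748\right) \frac{1}{-1235 - 939}}{0 \left(-20\right) + 23} + \frac{3946}{-1635} = \frac{1211 \frac{1}{-2174}}{0 + 23} + 3946 \left(- \frac{1}{1635}\right) = \frac{1211 \left(- \frac{1}{2174}\right)}{23} - \frac{3946}{1635} = \left(- \frac{1211}{2174}\right) \frac{1}{23} - \frac{3946}{1635} = - \frac{1211}{50002} - \frac{3946}{1635} = - \frac{199287877}{81753270}$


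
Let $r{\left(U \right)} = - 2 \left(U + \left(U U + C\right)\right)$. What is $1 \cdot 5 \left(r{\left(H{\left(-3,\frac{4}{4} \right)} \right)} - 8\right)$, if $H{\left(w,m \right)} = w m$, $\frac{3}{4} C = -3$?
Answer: $-60$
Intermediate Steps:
$C = -4$ ($C = \frac{4}{3} \left(-3\right) = -4$)
$H{\left(w,m \right)} = m w$
$r{\left(U \right)} = 8 - 2 U - 2 U^{2}$ ($r{\left(U \right)} = - 2 \left(U + \left(U U - 4\right)\right) = - 2 \left(U + \left(U^{2} - 4\right)\right) = - 2 \left(U + \left(-4 + U^{2}\right)\right) = - 2 \left(-4 + U + U^{2}\right) = 8 - 2 U - 2 U^{2}$)
$1 \cdot 5 \left(r{\left(H{\left(-3,\frac{4}{4} \right)} \right)} - 8\right) = 1 \cdot 5 \left(\left(8 - 2 \cdot \frac{4}{4} \left(-3\right) - 2 \left(\frac{4}{4} \left(-3\right)\right)^{2}\right) - 8\right) = 5 \left(\left(8 - 2 \cdot 4 \cdot \frac{1}{4} \left(-3\right) - 2 \left(4 \cdot \frac{1}{4} \left(-3\right)\right)^{2}\right) - 8\right) = 5 \left(\left(8 - 2 \cdot 1 \left(-3\right) - 2 \left(1 \left(-3\right)\right)^{2}\right) - 8\right) = 5 \left(\left(8 - -6 - 2 \left(-3\right)^{2}\right) - 8\right) = 5 \left(\left(8 + 6 - 18\right) - 8\right) = 5 \left(-4 - 8\right) = 5 \left(-12\right) = -60$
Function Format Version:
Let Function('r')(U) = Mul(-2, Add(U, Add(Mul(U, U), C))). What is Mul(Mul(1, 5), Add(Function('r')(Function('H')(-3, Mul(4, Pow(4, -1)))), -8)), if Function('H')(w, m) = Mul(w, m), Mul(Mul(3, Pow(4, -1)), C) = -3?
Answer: -60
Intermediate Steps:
C = -4 (C = Mul(Rational(4, 3), -3) = -4)
Function('H')(w, m) = Mul(m, w)
Function('r')(U) = Add(8, Mul(-2, U), Mul(-2, Pow(U, 2))) (Function('r')(U) = Mul(-2, Add(U, Add(Mul(U, U), -4))) = Mul(-2, Add(U, Add(Pow(U, 2), -4))) = Mul(-2, Add(U, Add(-4, Pow(U, 2)))) = Mul(-2, Add(-4, U, Pow(U, 2))) = Add(8, Mul(-2, U), Mul(-2, Pow(U, 2))))
Mul(Mul(1, 5), Add(Function('r')(Function('H')(-3, Mul(4, Pow(4, -1)))), -8)) = Mul(Mul(1, 5), Add(Add(8, Mul(-2, Mul(Mul(4, Pow(4, -1)), -3)), Mul(-2, Pow(Mul(Mul(4, Pow(4, -1)), -3), 2))), -8)) = Mul(5, Add(Add(8, Mul(-2, Mul(Mul(4, Rational(1, 4)), -3)), Mul(-2, Pow(Mul(Mul(4, Rational(1, 4)), -3), 2))), -8)) = Mul(5, Add(Add(8, Mul(-2, Mul(1, -3)), Mul(-2, Pow(Mul(1, -3), 2))), -8)) = Mul(5, Add(Add(8, Mul(-2, -3), Mul(-2, Pow(-3, 2))), -8)) = Mul(5, Add(Add(8, 6, Mul(-2, 9)), -8)) = Mul(5, Add(Add(8, 6, -18), -8)) = Mul(5, Add(-4, -8)) = Mul(5, -12) = -60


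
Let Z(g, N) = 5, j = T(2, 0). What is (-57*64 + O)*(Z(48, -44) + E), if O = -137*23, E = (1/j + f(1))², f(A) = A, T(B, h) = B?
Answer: -197171/4 ≈ -49293.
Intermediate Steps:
j = 2
E = 9/4 (E = (1/2 + 1)² = (½ + 1)² = (3/2)² = 9/4 ≈ 2.2500)
O = -3151
(-57*64 + O)*(Z(48, -44) + E) = (-57*64 - 3151)*(5 + 9/4) = (-3648 - 3151)*(29/4) = -6799*29/4 = -197171/4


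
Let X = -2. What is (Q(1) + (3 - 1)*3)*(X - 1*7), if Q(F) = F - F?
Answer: -54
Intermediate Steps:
Q(F) = 0
(Q(1) + (3 - 1)*3)*(X - 1*7) = (0 + (3 - 1)*3)*(-2 - 1*7) = (0 + 2*3)*(-2 - 7) = (0 + 6)*(-9) = 6*(-9) = -54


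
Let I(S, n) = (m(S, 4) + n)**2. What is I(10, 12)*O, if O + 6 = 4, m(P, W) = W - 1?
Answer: -450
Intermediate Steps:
m(P, W) = -1 + W
I(S, n) = (3 + n)**2 (I(S, n) = ((-1 + 4) + n)**2 = (3 + n)**2)
O = -2 (O = -6 + 4 = -2)
I(10, 12)*O = (3 + 12)**2*(-2) = 15**2*(-2) = 225*(-2) = -450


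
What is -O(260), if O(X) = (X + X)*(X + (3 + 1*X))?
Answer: -271960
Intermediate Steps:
O(X) = 2*X*(3 + 2*X) (O(X) = (2*X)*(X + (3 + X)) = (2*X)*(3 + 2*X) = 2*X*(3 + 2*X))
-O(260) = -2*260*(3 + 2*260) = -2*260*(3 + 520) = -2*260*523 = -1*271960 = -271960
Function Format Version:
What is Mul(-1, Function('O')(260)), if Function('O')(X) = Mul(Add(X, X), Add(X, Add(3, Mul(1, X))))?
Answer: -271960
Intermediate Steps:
Function('O')(X) = Mul(2, X, Add(3, Mul(2, X))) (Function('O')(X) = Mul(Mul(2, X), Add(X, Add(3, X))) = Mul(Mul(2, X), Add(3, Mul(2, X))) = Mul(2, X, Add(3, Mul(2, X))))
Mul(-1, Function('O')(260)) = Mul(-1, Mul(2, 260, Add(3, Mul(2, 260)))) = Mul(-1, Mul(2, 260, Add(3, 520))) = Mul(-1, Mul(2, 260, 523)) = Mul(-1, 271960) = -271960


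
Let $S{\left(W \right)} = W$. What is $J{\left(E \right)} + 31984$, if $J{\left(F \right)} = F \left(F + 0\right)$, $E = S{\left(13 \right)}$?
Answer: $32153$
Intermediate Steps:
$E = 13$
$J{\left(F \right)} = F^{2}$ ($J{\left(F \right)} = F F = F^{2}$)
$J{\left(E \right)} + 31984 = 13^{2} + 31984 = 169 + 31984 = 32153$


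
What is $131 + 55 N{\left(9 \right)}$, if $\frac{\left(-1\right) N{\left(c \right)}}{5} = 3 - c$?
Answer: $1781$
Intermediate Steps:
$N{\left(c \right)} = -15 + 5 c$ ($N{\left(c \right)} = - 5 \left(3 - c\right) = -15 + 5 c$)
$131 + 55 N{\left(9 \right)} = 131 + 55 \left(-15 + 5 \cdot 9\right) = 131 + 55 \left(-15 + 45\right) = 131 + 55 \cdot 30 = 131 + 1650 = 1781$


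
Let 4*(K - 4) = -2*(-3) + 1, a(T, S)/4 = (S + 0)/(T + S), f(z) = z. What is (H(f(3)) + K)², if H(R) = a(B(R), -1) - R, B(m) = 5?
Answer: 49/16 ≈ 3.0625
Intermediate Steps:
a(T, S) = 4*S/(S + T) (a(T, S) = 4*((S + 0)/(T + S)) = 4*(S/(S + T)) = 4*S/(S + T))
K = 23/4 (K = 4 + (-2*(-3) + 1)/4 = 4 + (6 + 1)/4 = 4 + (¼)*7 = 4 + 7/4 = 23/4 ≈ 5.7500)
H(R) = -1 - R (H(R) = 4*(-1)/(-1 + 5) - R = 4*(-1)/4 - R = 4*(-1)*(¼) - R = -1 - R)
(H(f(3)) + K)² = ((-1 - 1*3) + 23/4)² = ((-1 - 3) + 23/4)² = (-4 + 23/4)² = (7/4)² = 49/16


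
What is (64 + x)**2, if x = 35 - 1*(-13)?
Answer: 12544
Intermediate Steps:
x = 48 (x = 35 + 13 = 48)
(64 + x)**2 = (64 + 48)**2 = 112**2 = 12544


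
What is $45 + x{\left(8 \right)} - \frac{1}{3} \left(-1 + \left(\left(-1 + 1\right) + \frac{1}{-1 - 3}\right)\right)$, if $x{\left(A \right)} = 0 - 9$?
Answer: $\frac{165}{4} \approx 41.25$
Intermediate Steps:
$x{\left(A \right)} = -9$ ($x{\left(A \right)} = 0 - 9 = -9$)
$45 + x{\left(8 \right)} - \frac{1}{3} \left(-1 + \left(\left(-1 + 1\right) + \frac{1}{-1 - 3}\right)\right) = 45 - 9 - \frac{1}{3} \left(-1 + \left(\left(-1 + 1\right) + \frac{1}{-1 - 3}\right)\right) = 45 - 9 \left(-1\right) \frac{1}{3} \left(-1 + \left(0 + \frac{1}{-4}\right)\right) = 45 - 9 \left(- \frac{-1 + \left(0 - \frac{1}{4}\right)}{3}\right) = 45 - 9 \left(- \frac{-1 - \frac{1}{4}}{3}\right) = 45 - 9 \left(\left(- \frac{1}{3}\right) \left(- \frac{5}{4}\right)\right) = 45 - \frac{15}{4} = \frac{165}{4}$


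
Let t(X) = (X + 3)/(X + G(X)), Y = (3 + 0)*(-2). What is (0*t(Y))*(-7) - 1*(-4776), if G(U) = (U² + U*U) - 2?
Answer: 4776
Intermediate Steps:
G(U) = -2 + 2*U² (G(U) = (U² + U²) - 2 = 2*U² - 2 = -2 + 2*U²)
Y = -6 (Y = 3*(-2) = -6)
t(X) = (3 + X)/(-2 + X + 2*X²) (t(X) = (X + 3)/(X + (-2 + 2*X²)) = (3 + X)/(-2 + X + 2*X²))
(0*t(Y))*(-7) - 1*(-4776) = (0*((3 - 6)/(-2 - 6 + 2*(-6)²)))*(-7) - 1*(-4776) = (0*(-3/(-2 - 6 + 2*36)))*(-7) + 4776 = (0*(-3/(-2 - 6 + 72)))*(-7) + 4776 = (0*(-3/64))*(-7) + 4776 = 0*(-7) + 4776 = 0 + 4776 = 4776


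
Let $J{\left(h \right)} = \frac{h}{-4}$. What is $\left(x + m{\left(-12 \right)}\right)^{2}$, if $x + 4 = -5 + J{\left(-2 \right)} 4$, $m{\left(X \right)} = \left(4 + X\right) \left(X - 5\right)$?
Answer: $16641$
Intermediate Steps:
$m{\left(X \right)} = \left(-5 + X\right) \left(4 + X\right)$ ($m{\left(X \right)} = \left(4 + X\right) \left(-5 + X\right) = \left(-5 + X\right) \left(4 + X\right)$)
$J{\left(h \right)} = - \frac{h}{4}$ ($J{\left(h \right)} = h \left(- \frac{1}{4}\right) = - \frac{h}{4}$)
$x = -7$ ($x = -4 - \left(5 - \left(- \frac{1}{4}\right) \left(-2\right) 4\right) = -4 + \left(-5 + \frac{1}{2} \cdot 4\right) = -4 + \left(-5 + 2\right) = -4 - 3 = -7$)
$\left(x + m{\left(-12 \right)}\right)^{2} = \left(-7 - \left(8 - 144\right)\right)^{2} = \left(-7 + \left(-20 + 144 + 12\right)\right)^{2} = \left(-7 + 136\right)^{2} = 129^{2} = 16641$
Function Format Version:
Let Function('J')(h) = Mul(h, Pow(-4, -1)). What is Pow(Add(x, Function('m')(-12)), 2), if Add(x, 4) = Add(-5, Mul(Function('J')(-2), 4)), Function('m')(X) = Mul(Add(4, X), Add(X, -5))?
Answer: 16641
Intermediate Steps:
Function('m')(X) = Mul(Add(-5, X), Add(4, X)) (Function('m')(X) = Mul(Add(4, X), Add(-5, X)) = Mul(Add(-5, X), Add(4, X)))
Function('J')(h) = Mul(Rational(-1, 4), h) (Function('J')(h) = Mul(h, Rational(-1, 4)) = Mul(Rational(-1, 4), h))
x = -7 (x = Add(-4, Add(-5, Mul(Mul(Rational(-1, 4), -2), 4))) = Add(-4, Add(-5, Mul(Rational(1, 2), 4))) = Add(-4, Add(-5, 2)) = Add(-4, -3) = -7)
Pow(Add(x, Function('m')(-12)), 2) = Pow(Add(-7, Add(-20, Pow(-12, 2), Mul(-1, -12))), 2) = Pow(Add(-7, Add(-20, 144, 12)), 2) = Pow(Add(-7, 136), 2) = Pow(129, 2) = 16641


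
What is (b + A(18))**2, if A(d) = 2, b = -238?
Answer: 55696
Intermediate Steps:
(b + A(18))**2 = (-238 + 2)**2 = (-236)**2 = 55696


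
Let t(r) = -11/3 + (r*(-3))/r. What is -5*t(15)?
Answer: 100/3 ≈ 33.333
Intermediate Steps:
t(r) = -20/3 (t(r) = -11*⅓ + (-3*r)/r = -11/3 - 3 = -20/3)
-5*t(15) = -5*(-20/3) = 100/3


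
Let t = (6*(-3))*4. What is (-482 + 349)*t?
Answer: 9576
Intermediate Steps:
t = -72 (t = -18*4 = -72)
(-482 + 349)*t = (-482 + 349)*(-72) = -133*(-72) = 9576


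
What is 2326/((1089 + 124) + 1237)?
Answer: 1163/1225 ≈ 0.94939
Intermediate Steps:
2326/((1089 + 124) + 1237) = 2326/(1213 + 1237) = 2326/2450 = 2326*(1/2450) = 1163/1225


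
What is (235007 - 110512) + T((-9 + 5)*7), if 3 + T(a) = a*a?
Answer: 125276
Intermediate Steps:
T(a) = -3 + a**2 (T(a) = -3 + a*a = -3 + a**2)
(235007 - 110512) + T((-9 + 5)*7) = (235007 - 110512) + (-3 + ((-9 + 5)*7)**2) = 124495 + (-3 + (-4*7)**2) = 124495 + (-3 + (-28)**2) = 124495 + (-3 + 784) = 124495 + 781 = 125276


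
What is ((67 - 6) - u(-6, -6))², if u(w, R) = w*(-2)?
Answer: 2401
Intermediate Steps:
u(w, R) = -2*w
((67 - 6) - u(-6, -6))² = ((67 - 6) - (-2)*(-6))² = (61 - 1*12)² = (61 - 12)² = 49² = 2401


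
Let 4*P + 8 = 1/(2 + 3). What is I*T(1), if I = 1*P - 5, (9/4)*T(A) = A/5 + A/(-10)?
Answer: -139/450 ≈ -0.30889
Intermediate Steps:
P = -39/20 (P = -2 + 1/(4*(2 + 3)) = -2 + (¼)/5 = -2 + (¼)*(⅕) = -2 + 1/20 = -39/20 ≈ -1.9500)
T(A) = 2*A/45 (T(A) = 4*(A/5 + A/(-10))/9 = 4*(A*(⅕) + A*(-⅒))/9 = 4*(A/5 - A/10)/9 = 4*(A/10)/9 = 2*A/45)
I = -139/20 (I = 1*(-39/20) - 5 = -39/20 - 5 = -139/20 ≈ -6.9500)
I*T(1) = -139/450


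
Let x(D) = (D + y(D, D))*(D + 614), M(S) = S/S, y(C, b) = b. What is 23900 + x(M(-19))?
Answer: 25130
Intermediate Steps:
M(S) = 1
x(D) = 2*D*(614 + D) (x(D) = (D + D)*(D + 614) = (2*D)*(614 + D) = 2*D*(614 + D))
23900 + x(M(-19)) = 23900 + 2*1*(614 + 1) = 23900 + 2*1*615 = 23900 + 1230 = 25130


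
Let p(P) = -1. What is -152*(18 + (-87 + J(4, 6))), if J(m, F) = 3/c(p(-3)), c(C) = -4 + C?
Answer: 52896/5 ≈ 10579.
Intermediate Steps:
J(m, F) = -⅗ (J(m, F) = 3/(-4 - 1) = 3/(-5) = 3*(-⅕) = -⅗)
-152*(18 + (-87 + J(4, 6))) = -152*(18 + (-87 - ⅗)) = -152*(18 - 438/5) = -152*(-348/5) = 52896/5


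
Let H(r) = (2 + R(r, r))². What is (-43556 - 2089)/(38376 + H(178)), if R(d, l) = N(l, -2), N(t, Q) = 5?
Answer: -9129/7685 ≈ -1.1879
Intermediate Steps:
R(d, l) = 5
H(r) = 49 (H(r) = (2 + 5)² = 7² = 49)
(-43556 - 2089)/(38376 + H(178)) = (-43556 - 2089)/(38376 + 49) = -45645/38425 = -45645*1/38425 = -9129/7685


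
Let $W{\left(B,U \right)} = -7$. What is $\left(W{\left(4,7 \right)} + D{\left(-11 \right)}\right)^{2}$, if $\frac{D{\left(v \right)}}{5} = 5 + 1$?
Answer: $529$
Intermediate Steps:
$D{\left(v \right)} = 30$ ($D{\left(v \right)} = 5 \left(5 + 1\right) = 5 \cdot 6 = 30$)
$\left(W{\left(4,7 \right)} + D{\left(-11 \right)}\right)^{2} = \left(-7 + 30\right)^{2} = 23^{2} = 529$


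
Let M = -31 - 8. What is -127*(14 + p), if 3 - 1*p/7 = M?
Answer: -39116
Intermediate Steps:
M = -39
p = 294 (p = 21 - 7*(-39) = 21 + 273 = 294)
-127*(14 + p) = -127*(14 + 294) = -127*308 = -39116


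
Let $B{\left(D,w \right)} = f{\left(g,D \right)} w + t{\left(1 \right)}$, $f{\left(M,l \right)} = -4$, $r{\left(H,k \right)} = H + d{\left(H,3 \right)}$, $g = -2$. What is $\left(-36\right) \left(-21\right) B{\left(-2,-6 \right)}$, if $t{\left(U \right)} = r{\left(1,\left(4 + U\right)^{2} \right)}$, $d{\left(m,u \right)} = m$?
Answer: $19656$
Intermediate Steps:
$r{\left(H,k \right)} = 2 H$ ($r{\left(H,k \right)} = H + H = 2 H$)
$t{\left(U \right)} = 2$ ($t{\left(U \right)} = 2 \cdot 1 = 2$)
$B{\left(D,w \right)} = 2 - 4 w$ ($B{\left(D,w \right)} = - 4 w + 2 = 2 - 4 w$)
$\left(-36\right) \left(-21\right) B{\left(-2,-6 \right)} = \left(-36\right) \left(-21\right) \left(2 - -24\right) = 756 \left(2 + 24\right) = 756 \cdot 26 = 19656$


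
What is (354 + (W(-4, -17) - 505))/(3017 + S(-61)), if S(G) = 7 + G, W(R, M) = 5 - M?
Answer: -129/2963 ≈ -0.043537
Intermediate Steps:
(354 + (W(-4, -17) - 505))/(3017 + S(-61)) = (354 + ((5 - 1*(-17)) - 505))/(3017 + (7 - 61)) = (354 + ((5 + 17) - 505))/(3017 - 54) = (354 + (22 - 505))/2963 = (354 - 483)*(1/2963) = -129*1/2963 = -129/2963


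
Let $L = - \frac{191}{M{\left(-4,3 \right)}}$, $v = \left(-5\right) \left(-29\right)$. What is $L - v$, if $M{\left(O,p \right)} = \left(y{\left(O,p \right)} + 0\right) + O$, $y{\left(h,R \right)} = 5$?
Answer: $-336$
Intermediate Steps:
$M{\left(O,p \right)} = 5 + O$ ($M{\left(O,p \right)} = \left(5 + 0\right) + O = 5 + O$)
$v = 145$
$L = -191$ ($L = - \frac{191}{5 - 4} = - \frac{191}{1} = \left(-191\right) 1 = -191$)
$L - v = -191 - 145 = -336$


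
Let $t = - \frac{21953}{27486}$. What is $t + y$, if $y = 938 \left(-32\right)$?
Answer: $- \frac{825041729}{27486} \approx -30017.0$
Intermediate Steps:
$t = - \frac{21953}{27486}$ ($t = \left(-21953\right) \frac{1}{27486} = - \frac{21953}{27486} \approx -0.7987$)
$y = -30016$
$t + y = - \frac{21953}{27486} - 30016 = - \frac{825041729}{27486}$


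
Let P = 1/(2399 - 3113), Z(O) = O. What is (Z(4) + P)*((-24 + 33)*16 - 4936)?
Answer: -6840580/357 ≈ -19161.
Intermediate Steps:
P = -1/714 (P = 1/(-714) = -1/714 ≈ -0.0014006)
(Z(4) + P)*((-24 + 33)*16 - 4936) = (4 - 1/714)*((-24 + 33)*16 - 4936) = 2855*(9*16 - 4936)/714 = 2855*(144 - 4936)/714 = (2855/714)*(-4792) = -6840580/357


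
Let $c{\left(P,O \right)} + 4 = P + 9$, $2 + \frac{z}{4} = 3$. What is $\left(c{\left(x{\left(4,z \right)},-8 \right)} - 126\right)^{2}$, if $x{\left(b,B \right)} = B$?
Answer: $13689$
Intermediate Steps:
$z = 4$ ($z = -8 + 4 \cdot 3 = -8 + 12 = 4$)
$c{\left(P,O \right)} = 5 + P$ ($c{\left(P,O \right)} = -4 + \left(P + 9\right) = -4 + \left(9 + P\right) = 5 + P$)
$\left(c{\left(x{\left(4,z \right)},-8 \right)} - 126\right)^{2} = \left(\left(5 + 4\right) - 126\right)^{2} = \left(9 - 126\right)^{2} = \left(-117\right)^{2} = 13689$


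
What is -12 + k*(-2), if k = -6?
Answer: 0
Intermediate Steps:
-12 + k*(-2) = -12 - 6*(-2) = -12 + 12 = 0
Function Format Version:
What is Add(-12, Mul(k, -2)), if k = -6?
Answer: 0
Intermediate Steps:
Add(-12, Mul(k, -2)) = Add(-12, Mul(-6, -2)) = Add(-12, 12) = 0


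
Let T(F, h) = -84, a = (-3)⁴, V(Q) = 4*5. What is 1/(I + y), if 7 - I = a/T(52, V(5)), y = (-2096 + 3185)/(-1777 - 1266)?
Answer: 85204/648097 ≈ 0.13147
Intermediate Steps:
V(Q) = 20
a = 81
y = -1089/3043 (y = 1089/(-3043) = 1089*(-1/3043) = -1089/3043 ≈ -0.35787)
I = 223/28 (I = 7 - 81/(-84) = 7 - 81*(-1)/84 = 7 - 1*(-27/28) = 7 + 27/28 = 223/28 ≈ 7.9643)
1/(I + y) = 1/(223/28 - 1089/3043) = 1/(648097/85204) = 85204/648097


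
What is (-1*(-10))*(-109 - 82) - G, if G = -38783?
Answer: 36873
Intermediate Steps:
(-1*(-10))*(-109 - 82) - G = (-1*(-10))*(-109 - 82) - 1*(-38783) = 10*(-191) + 38783 = -1910 + 38783 = 36873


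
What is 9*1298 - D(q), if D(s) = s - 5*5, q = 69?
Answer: 11638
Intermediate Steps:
D(s) = -25 + s (D(s) = s - 25 = -25 + s)
9*1298 - D(q) = 9*1298 - (-25 + 69) = 11682 - 1*44 = 11682 - 44 = 11638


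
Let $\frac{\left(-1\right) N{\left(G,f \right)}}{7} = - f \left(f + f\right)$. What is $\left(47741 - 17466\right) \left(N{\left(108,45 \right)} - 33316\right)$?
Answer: $-150345650$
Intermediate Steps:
$N{\left(G,f \right)} = 14 f^{2}$ ($N{\left(G,f \right)} = - 7 - f \left(f + f\right) = - 7 - f 2 f = - 7 \left(- 2 f^{2}\right) = 14 f^{2}$)
$\left(47741 - 17466\right) \left(N{\left(108,45 \right)} - 33316\right) = \left(47741 - 17466\right) \left(14 \cdot 45^{2} - 33316\right) = 30275 \left(14 \cdot 2025 - 33316\right) = 30275 \left(28350 - 33316\right) = 30275 \left(-4966\right) = -150345650$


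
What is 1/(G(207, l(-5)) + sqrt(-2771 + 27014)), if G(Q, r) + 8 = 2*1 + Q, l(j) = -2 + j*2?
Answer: 67/5386 - sqrt(24243)/16158 ≈ 0.0028035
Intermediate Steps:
l(j) = -2 + 2*j
G(Q, r) = -6 + Q (G(Q, r) = -8 + (2*1 + Q) = -8 + (2 + Q) = -6 + Q)
1/(G(207, l(-5)) + sqrt(-2771 + 27014)) = 1/((-6 + 207) + sqrt(-2771 + 27014)) = 1/(201 + sqrt(24243))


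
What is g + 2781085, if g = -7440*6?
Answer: 2736445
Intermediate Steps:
g = -44640
g + 2781085 = -44640 + 2781085 = 2736445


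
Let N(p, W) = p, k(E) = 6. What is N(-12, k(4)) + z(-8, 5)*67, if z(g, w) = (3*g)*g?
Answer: 12852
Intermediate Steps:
z(g, w) = 3*g²
N(-12, k(4)) + z(-8, 5)*67 = -12 + (3*(-8)²)*67 = -12 + (3*64)*67 = -12 + 192*67 = -12 + 12864 = 12852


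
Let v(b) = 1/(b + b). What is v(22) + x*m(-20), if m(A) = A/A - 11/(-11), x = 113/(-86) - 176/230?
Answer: -899827/217580 ≈ -4.1356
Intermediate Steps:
x = -20563/9890 (x = 113*(-1/86) - 176*1/230 = -113/86 - 88/115 = -20563/9890 ≈ -2.0792)
v(b) = 1/(2*b)
m(A) = 2 (m(A) = 1 - 11*(-1/11) = 1 + 1 = 2)
v(22) + x*m(-20) = (1/2)/22 - 20563/9890*2 = (1/2)*(1/22) - 20563/4945 = 1/44 - 20563/4945 = -899827/217580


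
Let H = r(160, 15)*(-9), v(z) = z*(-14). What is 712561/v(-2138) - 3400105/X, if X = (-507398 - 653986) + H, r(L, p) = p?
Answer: 929425083019/34766586708 ≈ 26.733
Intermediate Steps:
v(z) = -14*z
H = -135 (H = 15*(-9) = -135)
X = -1161519 (X = (-507398 - 653986) - 135 = -1161384 - 135 = -1161519)
712561/v(-2138) - 3400105/X = 712561/((-14*(-2138))) - 3400105/(-1161519) = 712561/29932 - 3400105*(-1/1161519) = 712561*(1/29932) + 3400105/1161519 = 712561/29932 + 3400105/1161519 = 929425083019/34766586708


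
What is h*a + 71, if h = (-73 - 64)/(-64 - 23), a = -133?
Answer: -12044/87 ≈ -138.44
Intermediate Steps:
h = 137/87 (h = -137/(-87) = -137*(-1/87) = 137/87 ≈ 1.5747)
h*a + 71 = (137/87)*(-133) + 71 = -18221/87 + 71 = -12044/87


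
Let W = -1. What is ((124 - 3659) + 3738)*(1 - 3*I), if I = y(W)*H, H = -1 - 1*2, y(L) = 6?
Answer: 11165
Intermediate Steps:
H = -3 (H = -1 - 2 = -3)
I = -18 (I = 6*(-3) = -18)
((124 - 3659) + 3738)*(1 - 3*I) = ((124 - 3659) + 3738)*(1 - 3*(-18)) = (-3535 + 3738)*(1 + 54) = 203*55 = 11165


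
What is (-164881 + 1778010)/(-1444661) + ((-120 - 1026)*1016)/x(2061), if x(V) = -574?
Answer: 840572437025/414617707 ≈ 2027.3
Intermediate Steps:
(-164881 + 1778010)/(-1444661) + ((-120 - 1026)*1016)/x(2061) = (-164881 + 1778010)/(-1444661) + ((-120 - 1026)*1016)/(-574) = 1613129*(-1/1444661) - 1146*1016*(-1/574) = -1613129/1444661 - 1164336*(-1/574) = -1613129/1444661 + 582168/287 = 840572437025/414617707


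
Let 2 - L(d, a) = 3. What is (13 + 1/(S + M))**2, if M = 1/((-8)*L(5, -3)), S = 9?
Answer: 915849/5329 ≈ 171.86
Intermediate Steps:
L(d, a) = -1 (L(d, a) = 2 - 1*3 = 2 - 3 = -1)
M = 1/8 (M = 1/(-8*(-1)) = -1/8*(-1) = 1/8 ≈ 0.12500)
(13 + 1/(S + M))**2 = (13 + 1/(9 + 1/8))**2 = (13 + 1/(73/8))**2 = (13 + 8/73)**2 = (957/73)**2 = 915849/5329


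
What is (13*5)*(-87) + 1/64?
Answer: -361919/64 ≈ -5655.0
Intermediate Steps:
(13*5)*(-87) + 1/64 = 65*(-87) + 1/64 = -5655 + 1/64 = -361919/64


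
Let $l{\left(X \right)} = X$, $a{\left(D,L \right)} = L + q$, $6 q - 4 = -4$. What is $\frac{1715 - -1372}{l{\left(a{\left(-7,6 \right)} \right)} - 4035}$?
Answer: $- \frac{1029}{1343} \approx -0.7662$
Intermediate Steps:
$q = 0$ ($q = \frac{2}{3} + \frac{1}{6} \left(-4\right) = \frac{2}{3} - \frac{2}{3} = 0$)
$a{\left(D,L \right)} = L$ ($a{\left(D,L \right)} = L + 0 = L$)
$\frac{1715 - -1372}{l{\left(a{\left(-7,6 \right)} \right)} - 4035} = \frac{1715 - -1372}{6 - 4035} = \frac{1715 + 1372}{-4029} = 3087 \left(- \frac{1}{4029}\right) = - \frac{1029}{1343}$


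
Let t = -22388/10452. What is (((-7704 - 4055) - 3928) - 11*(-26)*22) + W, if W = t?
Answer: -24554732/2613 ≈ -9397.1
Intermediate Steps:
t = -5597/2613 (t = -22388*1/10452 = -5597/2613 ≈ -2.1420)
W = -5597/2613 ≈ -2.1420
(((-7704 - 4055) - 3928) - 11*(-26)*22) + W = (((-7704 - 4055) - 3928) - 11*(-26)*22) - 5597/2613 = ((-11759 - 3928) + 286*22) - 5597/2613 = (-15687 + 6292) - 5597/2613 = -9395 - 5597/2613 = -24554732/2613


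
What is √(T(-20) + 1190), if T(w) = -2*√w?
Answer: √(1190 - 4*I*√5) ≈ 34.497 - 0.1296*I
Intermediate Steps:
√(T(-20) + 1190) = √(-4*I*√5 + 1190) = √(1190 - 4*I*√5)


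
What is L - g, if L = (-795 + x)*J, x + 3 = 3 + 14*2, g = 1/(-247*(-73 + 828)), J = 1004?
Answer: -143606130979/186485 ≈ -7.7007e+5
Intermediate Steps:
g = -1/186485 (g = 1/(-247*755) = 1/(-186485) = -1/186485 ≈ -5.3624e-6)
x = 28 (x = -3 + (3 + 14*2) = -3 + (3 + 28) = -3 + 31 = 28)
L = -770068 (L = (-795 + 28)*1004 = -767*1004 = -770068)
L - g = -770068 - 1*(-1/186485) = -770068 + 1/186485 = -143606130979/186485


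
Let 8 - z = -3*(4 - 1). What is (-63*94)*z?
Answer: -100674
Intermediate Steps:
z = 17 (z = 8 - (-3)*(4 - 1) = 8 - (-3)*3 = 8 - 1*(-9) = 8 + 9 = 17)
(-63*94)*z = -63*94*17 = -5922*17 = -100674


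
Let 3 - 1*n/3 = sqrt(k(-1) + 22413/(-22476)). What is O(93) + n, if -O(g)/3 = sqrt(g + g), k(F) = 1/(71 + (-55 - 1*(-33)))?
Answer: 9 - 3*sqrt(186) - 27*I*sqrt(8291771)/26222 ≈ -31.915 - 2.965*I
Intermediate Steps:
k(F) = 1/49 (k(F) = 1/(71 + (-55 + 33)) = 1/(71 - 22) = 1/49)
O(g) = -3*sqrt(2)*sqrt(g) (O(g) = -3*sqrt(g + g) = -3*sqrt(2)*sqrt(g))
n = 9 - 27*I*sqrt(8291771)/26222 (n = 9 - 3*sqrt(1/49 + 22413/(-22476)) = 9 - 3*sqrt(1/49 + 22413*(-1/22476)) = 9 - 3*sqrt(1/49 - 7471/7492) = 9 - 27*I*sqrt(8291771)/26222 ≈ 9.0 - 2.965*I)
O(93) + n = -3*sqrt(2)*sqrt(93) + (9 - 27*I*sqrt(8291771)/26222) = -3*sqrt(186) + (9 - 27*I*sqrt(8291771)/26222) = 9 - 3*sqrt(186) - 27*I*sqrt(8291771)/26222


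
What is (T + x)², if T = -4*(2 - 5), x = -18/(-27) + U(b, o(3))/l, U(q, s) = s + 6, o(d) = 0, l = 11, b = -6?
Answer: 190096/1089 ≈ 174.56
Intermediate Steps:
U(q, s) = 6 + s
x = 40/33 (x = -18/(-27) + (6 + 0)/11 = -18*(-1/27) + 6*(1/11) = ⅔ + 6/11 = 40/33 ≈ 1.2121)
T = 12 (T = -4*(-3) = 12)
(T + x)² = (12 + 40/33)² = (436/33)² = 190096/1089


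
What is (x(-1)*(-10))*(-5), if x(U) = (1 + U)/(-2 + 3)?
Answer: 0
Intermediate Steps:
x(U) = 1 + U (x(U) = (1 + U)/1 = (1 + U)*1 = 1 + U)
(x(-1)*(-10))*(-5) = ((1 - 1)*(-10))*(-5) = (0*(-10))*(-5) = 0*(-5) = 0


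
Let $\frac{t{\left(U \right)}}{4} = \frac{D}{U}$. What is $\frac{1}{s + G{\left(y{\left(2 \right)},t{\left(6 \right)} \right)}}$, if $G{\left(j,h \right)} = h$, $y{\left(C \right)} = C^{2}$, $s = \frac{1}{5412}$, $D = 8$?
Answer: $\frac{5412}{28865} \approx 0.18749$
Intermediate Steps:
$s = \frac{1}{5412} \approx 0.00018477$
$t{\left(U \right)} = \frac{32}{U}$ ($t{\left(U \right)} = 4 \frac{8}{U} = \frac{32}{U}$)
$\frac{1}{s + G{\left(y{\left(2 \right)},t{\left(6 \right)} \right)}} = \frac{1}{\frac{1}{5412} + \frac{32}{6}} = \frac{1}{\frac{1}{5412} + 32 \cdot \frac{1}{6}} = \frac{1}{\frac{1}{5412} + \frac{16}{3}} = \frac{1}{\frac{28865}{5412}} = \frac{5412}{28865}$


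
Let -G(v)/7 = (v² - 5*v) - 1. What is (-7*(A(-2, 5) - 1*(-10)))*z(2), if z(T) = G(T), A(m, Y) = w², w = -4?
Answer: -8918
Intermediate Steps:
A(m, Y) = 16 (A(m, Y) = (-4)² = 16)
G(v) = 7 - 7*v² + 35*v (G(v) = -7*((v² - 5*v) - 1) = -7*(-1 + v² - 5*v) = 7 - 7*v² + 35*v)
z(T) = 7 - 7*T² + 35*T
(-7*(A(-2, 5) - 1*(-10)))*z(2) = (-7*(16 - 1*(-10)))*(7 - 7*2² + 35*2) = (-7*(16 + 10))*(7 - 7*4 + 70) = (-7*26)*(7 - 28 + 70) = -182*49 = -8918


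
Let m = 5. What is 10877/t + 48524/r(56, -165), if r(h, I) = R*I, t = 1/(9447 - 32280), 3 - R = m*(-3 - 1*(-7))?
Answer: -696634438981/2805 ≈ -2.4835e+8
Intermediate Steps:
R = -17 (R = 3 - 5*(-3 - 1*(-7)) = 3 - 5*(-3 + 7) = 3 - 5*4 = 3 - 1*20 = 3 - 20 = -17)
t = -1/22833 (t = 1/(-22833) = -1/22833 ≈ -4.3796e-5)
r(h, I) = -17*I
10877/t + 48524/r(56, -165) = 10877/(-1/22833) + 48524/((-17*(-165))) = 10877*(-22833) + 48524/2805 = -248354541 + 48524*(1/2805) = -248354541 + 48524/2805 = -696634438981/2805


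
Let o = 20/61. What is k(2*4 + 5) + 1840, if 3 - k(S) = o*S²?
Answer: 109043/61 ≈ 1787.6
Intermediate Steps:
o = 20/61 (o = 20*(1/61) = 20/61 ≈ 0.32787)
k(S) = 3 - 20*S²/61
k(2*4 + 5) + 1840 = (3 - 20*(2*4 + 5)²/61) + 1840 = (3 - 20*(8 + 5)²/61) + 1840 = (3 - 20/61*13²) + 1840 = (3 - 20/61*169) + 1840 = (3 - 3380/61) + 1840 = -3197/61 + 1840 = 109043/61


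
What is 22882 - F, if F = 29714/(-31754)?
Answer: 363312371/15877 ≈ 22883.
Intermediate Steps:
F = -14857/15877 (F = 29714*(-1/31754) = -14857/15877 ≈ -0.93576)
22882 - F = 22882 - 1*(-14857/15877) = 22882 + 14857/15877 = 363312371/15877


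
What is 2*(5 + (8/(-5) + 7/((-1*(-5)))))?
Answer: 48/5 ≈ 9.6000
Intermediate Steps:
2*(5 + (8/(-5) + 7/((-1*(-5))))) = 2*(5 + (8*(-⅕) + 7/5)) = 2*(5 + (-8/5 + 7*(⅕))) = 2*(5 + (-8/5 + 7/5)) = 2*(5 - ⅕) = 2*(24/5) = 48/5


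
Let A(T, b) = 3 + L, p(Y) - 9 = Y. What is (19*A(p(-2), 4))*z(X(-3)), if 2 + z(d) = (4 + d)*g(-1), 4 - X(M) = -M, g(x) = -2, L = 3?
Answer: -1368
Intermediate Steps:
p(Y) = 9 + Y
A(T, b) = 6 (A(T, b) = 3 + 3 = 6)
X(M) = 4 + M (X(M) = 4 - (-1)*M = 4 + M)
z(d) = -10 - 2*d (z(d) = -2 + (4 + d)*(-2) = -2 + (-8 - 2*d) = -10 - 2*d)
(19*A(p(-2), 4))*z(X(-3)) = (19*6)*(-10 - 2*(4 - 3)) = 114*(-10 - 2*1) = 114*(-10 - 2) = 114*(-12) = -1368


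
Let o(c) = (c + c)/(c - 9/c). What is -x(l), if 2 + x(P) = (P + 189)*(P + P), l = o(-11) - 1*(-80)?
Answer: -69863049/1568 ≈ -44556.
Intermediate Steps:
o(c) = 2*c/(c - 9/c) (o(c) = (2*c)/(c - 9/c) = 2*c/(c - 9/c))
l = 4601/56 (l = 2*(-11)**2/(-9 + (-11)**2) - 1*(-80) = 2*121/(-9 + 121) + 80 = 2*121/112 + 80 = 2*121*(1/112) + 80 = 121/56 + 80 = 4601/56 ≈ 82.161)
x(P) = -2 + 2*P*(189 + P) (x(P) = -2 + (P + 189)*(P + P) = -2 + (189 + P)*(2*P) = -2 + 2*P*(189 + P))
-x(l) = -(-2 + 2*(4601/56)**2 + 378*(4601/56)) = -(-2 + 2*(21169201/3136) + 124227/4) = -(-2 + 21169201/1568 + 124227/4) = -1*69863049/1568 = -69863049/1568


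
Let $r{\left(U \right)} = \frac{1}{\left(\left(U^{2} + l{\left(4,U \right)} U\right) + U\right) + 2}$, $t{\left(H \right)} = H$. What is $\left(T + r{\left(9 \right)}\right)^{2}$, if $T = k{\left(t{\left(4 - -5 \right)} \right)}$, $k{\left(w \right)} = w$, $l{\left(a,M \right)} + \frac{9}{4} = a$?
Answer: $\frac{15077689}{185761} \approx 81.167$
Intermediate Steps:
$l{\left(a,M \right)} = - \frac{9}{4} + a$
$r{\left(U \right)} = \frac{1}{2 + U^{2} + \frac{11 U}{4}}$ ($r{\left(U \right)} = \frac{1}{\left(\left(U^{2} + \left(- \frac{9}{4} + 4\right) U\right) + U\right) + 2} = \frac{1}{\left(\left(U^{2} + \frac{7 U}{4}\right) + U\right) + 2} = \frac{1}{\left(U^{2} + \frac{11 U}{4}\right) + 2} = \frac{1}{2 + U^{2} + \frac{11 U}{4}}$)
$T = 9$ ($T = 4 - -5 = 4 + 5 = 9$)
$\left(T + r{\left(9 \right)}\right)^{2} = \left(9 + \frac{4}{8 + 4 \cdot 9^{2} + 11 \cdot 9}\right)^{2} = \left(9 + \frac{4}{8 + 4 \cdot 81 + 99}\right)^{2} = \left(9 + \frac{4}{8 + 324 + 99}\right)^{2} = \left(9 + \frac{4}{431}\right)^{2} = \left(\frac{3883}{431}\right)^{2} = \frac{15077689}{185761}$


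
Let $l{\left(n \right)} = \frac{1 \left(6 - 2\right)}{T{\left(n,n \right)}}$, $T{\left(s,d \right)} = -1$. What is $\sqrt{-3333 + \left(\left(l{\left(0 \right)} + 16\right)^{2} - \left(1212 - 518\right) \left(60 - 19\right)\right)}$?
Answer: $i \sqrt{31643} \approx 177.88 i$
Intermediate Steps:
$l{\left(n \right)} = -4$ ($l{\left(n \right)} = \frac{1 \left(6 - 2\right)}{-1} = 1 \cdot 4 \left(-1\right) = 4 \left(-1\right) = -4$)
$\sqrt{-3333 + \left(\left(l{\left(0 \right)} + 16\right)^{2} - \left(1212 - 518\right) \left(60 - 19\right)\right)} = \sqrt{-3333 - \left(- \left(-4 + 16\right)^{2} + \left(1212 - 518\right) \left(60 - 19\right)\right)} = \sqrt{-3333 + \left(12^{2} - 694 \cdot 41\right)} = \sqrt{-3333 + \left(144 - 28454\right)} = \sqrt{-3333 - 28310} = \sqrt{-31643} = i \sqrt{31643}$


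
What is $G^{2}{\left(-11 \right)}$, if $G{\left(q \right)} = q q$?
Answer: $14641$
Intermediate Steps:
$G{\left(q \right)} = q^{2}$
$G^{2}{\left(-11 \right)} = \left(\left(-11\right)^{2}\right)^{2} = 121^{2} = 14641$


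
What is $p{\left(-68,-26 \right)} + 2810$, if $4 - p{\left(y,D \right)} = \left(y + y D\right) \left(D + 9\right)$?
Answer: $31714$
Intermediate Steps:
$p{\left(y,D \right)} = 4 - \left(9 + D\right) \left(y + D y\right)$ ($p{\left(y,D \right)} = 4 - \left(y + y D\right) \left(D + 9\right) = 4 - \left(y + D y\right) \left(9 + D\right) = 4 - \left(9 + D\right) \left(y + D y\right)$)
$p{\left(-68,-26 \right)} + 2810 = \left(4 - -612 - - 68 \left(-26\right)^{2} - \left(-260\right) \left(-68\right)\right) + 2810 = \left(4 + 612 - \left(-68\right) 676 - 17680\right) + 2810 = \left(4 + 612 + 45968 - 17680\right) + 2810 = 28904 + 2810 = 31714$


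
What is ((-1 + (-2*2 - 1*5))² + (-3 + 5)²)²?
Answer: 10816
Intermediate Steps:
((-1 + (-2*2 - 1*5))² + (-3 + 5)²)² = ((-1 + (-4 - 5))² + 2²)² = ((-1 - 9)² + 4)² = ((-10)² + 4)² = (100 + 4)² = 104² = 10816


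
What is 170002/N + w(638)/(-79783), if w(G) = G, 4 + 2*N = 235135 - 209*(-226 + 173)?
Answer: 612942237/446436656 ≈ 1.3730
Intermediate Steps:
N = 123104 (N = -2 + (235135 - 209*(-226 + 173))/2 = -2 + (235135 - 209*(-53))/2 = -2 + (235135 - 1*(-11077))/2 = -2 + (235135 + 11077)/2 = -2 + (½)*246212 = -2 + 123106 = 123104)
170002/N + w(638)/(-79783) = 170002/123104 + 638/(-79783) = 170002*(1/123104) + 638*(-1/79783) = 85001/61552 - 58/7253 = 612942237/446436656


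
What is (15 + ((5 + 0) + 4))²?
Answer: 576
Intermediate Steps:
(15 + ((5 + 0) + 4))² = (15 + (5 + 4))² = (15 + 9)² = 24² = 576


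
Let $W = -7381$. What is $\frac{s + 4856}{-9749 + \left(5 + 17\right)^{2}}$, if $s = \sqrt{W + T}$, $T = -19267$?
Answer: $- \frac{4856}{9265} - \frac{2 i \sqrt{6662}}{9265} \approx -0.52412 - 0.017619 i$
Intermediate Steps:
$s = 2 i \sqrt{6662}$ ($s = \sqrt{-7381 - 19267} = \sqrt{-26648} = 2 i \sqrt{6662} \approx 163.24 i$)
$\frac{s + 4856}{-9749 + \left(5 + 17\right)^{2}} = \frac{2 i \sqrt{6662} + 4856}{-9749 + \left(5 + 17\right)^{2}} = \frac{4856 + 2 i \sqrt{6662}}{-9749 + 22^{2}} = \frac{4856 + 2 i \sqrt{6662}}{-9749 + 484} = \frac{4856 + 2 i \sqrt{6662}}{-9265} = \left(4856 + 2 i \sqrt{6662}\right) \left(- \frac{1}{9265}\right) = - \frac{4856}{9265} - \frac{2 i \sqrt{6662}}{9265}$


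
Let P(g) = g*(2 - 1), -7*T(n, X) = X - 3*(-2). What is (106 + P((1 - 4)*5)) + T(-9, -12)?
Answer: 643/7 ≈ 91.857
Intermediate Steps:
T(n, X) = -6/7 - X/7 (T(n, X) = -(X - 3*(-2))/7 = -(X + 6)/7 = -(6 + X)/7 = -6/7 - X/7)
P(g) = g (P(g) = g*1 = g)
(106 + P((1 - 4)*5)) + T(-9, -12) = (106 + (1 - 4)*5) + (-6/7 - ⅐*(-12)) = (106 - 3*5) + (-6/7 + 12/7) = (106 - 15) + 6/7 = 91 + 6/7 = 643/7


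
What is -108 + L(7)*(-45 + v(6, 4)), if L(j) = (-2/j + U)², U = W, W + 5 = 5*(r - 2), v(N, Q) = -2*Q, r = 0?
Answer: -612089/49 ≈ -12492.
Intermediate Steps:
W = -15 (W = -5 + 5*(0 - 2) = -5 + 5*(-2) = -5 - 10 = -15)
U = -15
L(j) = (-15 - 2/j)² (L(j) = (-2/j - 15)² = (-15 - 2/j)²)
-108 + L(7)*(-45 + v(6, 4)) = -108 + ((2 + 15*7)²/7²)*(-45 - 2*4) = -108 + ((2 + 105)²/49)*(-45 - 8) = -108 + ((1/49)*107²)*(-53) = -108 + ((1/49)*11449)*(-53) = -108 + (11449/49)*(-53) = -108 - 606797/49 = -612089/49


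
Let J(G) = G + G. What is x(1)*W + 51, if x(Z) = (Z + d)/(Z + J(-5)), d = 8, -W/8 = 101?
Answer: 859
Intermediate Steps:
W = -808 (W = -8*101 = -808)
J(G) = 2*G
x(Z) = (8 + Z)/(-10 + Z) (x(Z) = (Z + 8)/(Z + 2*(-5)) = (8 + Z)/(Z - 10) = (8 + Z)/(-10 + Z))
x(1)*W + 51 = ((8 + 1)/(-10 + 1))*(-808) + 51 = (9/(-9))*(-808) + 51 = -⅑*9*(-808) + 51 = -1*(-808) + 51 = 808 + 51 = 859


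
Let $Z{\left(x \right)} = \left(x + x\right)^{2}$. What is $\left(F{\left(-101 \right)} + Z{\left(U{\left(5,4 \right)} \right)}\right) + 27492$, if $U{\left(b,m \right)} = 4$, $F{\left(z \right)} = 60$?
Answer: $27616$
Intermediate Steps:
$Z{\left(x \right)} = 4 x^{2}$ ($Z{\left(x \right)} = \left(2 x\right)^{2} = 4 x^{2}$)
$\left(F{\left(-101 \right)} + Z{\left(U{\left(5,4 \right)} \right)}\right) + 27492 = \left(60 + 4 \cdot 4^{2}\right) + 27492 = \left(60 + 4 \cdot 16\right) + 27492 = \left(60 + 64\right) + 27492 = 124 + 27492 = 27616$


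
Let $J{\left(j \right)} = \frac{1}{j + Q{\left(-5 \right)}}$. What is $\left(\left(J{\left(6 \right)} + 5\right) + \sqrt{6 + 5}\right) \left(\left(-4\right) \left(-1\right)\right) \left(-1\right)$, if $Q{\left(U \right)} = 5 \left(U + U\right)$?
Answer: $- \frac{219}{11} - 4 \sqrt{11} \approx -33.176$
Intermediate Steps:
$Q{\left(U \right)} = 10 U$ ($Q{\left(U \right)} = 5 \cdot 2 U = 10 U$)
$J{\left(j \right)} = \frac{1}{-50 + j}$ ($J{\left(j \right)} = \frac{1}{j + 10 \left(-5\right)} = \frac{1}{j - 50} = \frac{1}{-50 + j}$)
$\left(\left(J{\left(6 \right)} + 5\right) + \sqrt{6 + 5}\right) \left(\left(-4\right) \left(-1\right)\right) \left(-1\right) = \left(\left(\frac{1}{-50 + 6} + 5\right) + \sqrt{6 + 5}\right) \left(\left(-4\right) \left(-1\right)\right) \left(-1\right) = \left(\left(\frac{1}{-44} + 5\right) + \sqrt{11}\right) 4 \left(-1\right) = \left(\left(- \frac{1}{44} + 5\right) + \sqrt{11}\right) 4 \left(-1\right) = \left(\frac{219}{44} + \sqrt{11}\right) 4 \left(-1\right) = \left(\frac{219}{11} + 4 \sqrt{11}\right) \left(-1\right) = - \frac{219}{11} - 4 \sqrt{11}$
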